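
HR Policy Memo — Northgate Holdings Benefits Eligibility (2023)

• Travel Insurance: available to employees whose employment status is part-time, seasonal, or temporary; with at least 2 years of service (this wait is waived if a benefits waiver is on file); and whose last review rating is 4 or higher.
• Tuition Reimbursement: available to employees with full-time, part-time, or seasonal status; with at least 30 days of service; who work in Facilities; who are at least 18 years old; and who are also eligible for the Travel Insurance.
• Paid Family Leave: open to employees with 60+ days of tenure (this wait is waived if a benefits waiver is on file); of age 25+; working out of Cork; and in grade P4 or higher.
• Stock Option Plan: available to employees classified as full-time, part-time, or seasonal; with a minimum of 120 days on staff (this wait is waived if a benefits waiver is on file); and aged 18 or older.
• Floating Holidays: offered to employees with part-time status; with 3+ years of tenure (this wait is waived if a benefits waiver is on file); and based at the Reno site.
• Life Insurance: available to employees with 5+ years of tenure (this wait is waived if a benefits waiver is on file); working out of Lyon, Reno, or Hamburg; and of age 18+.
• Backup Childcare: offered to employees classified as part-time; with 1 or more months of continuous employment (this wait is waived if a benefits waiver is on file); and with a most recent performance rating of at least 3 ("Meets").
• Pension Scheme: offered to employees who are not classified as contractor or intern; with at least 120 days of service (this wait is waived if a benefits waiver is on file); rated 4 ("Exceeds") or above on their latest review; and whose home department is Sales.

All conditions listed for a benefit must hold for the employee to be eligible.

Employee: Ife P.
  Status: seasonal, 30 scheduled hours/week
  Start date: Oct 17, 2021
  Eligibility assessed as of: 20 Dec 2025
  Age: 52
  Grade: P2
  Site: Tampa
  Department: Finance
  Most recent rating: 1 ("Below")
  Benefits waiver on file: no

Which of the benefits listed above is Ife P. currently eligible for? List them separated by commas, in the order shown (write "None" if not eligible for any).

Service from Oct 17, 2021 to 20 Dec 2025: 1525 days.
Travel Insurance — status seasonal ✓; no waiver, service 1525 days ≥ 2 years (≈730 days) ✓; rating 1 < 4 ✗ → not eligible.
Tuition Reimbursement — status seasonal ✓; service 1525 days ≥ 30 days ✓; dept Finance ✗ → not eligible.
Paid Family Leave — no waiver, service 1525 days ≥ 60 days ✓; age 52 ≥ 25 ✓; site Tampa ✗ (not Cork) → not eligible.
Stock Option Plan — status seasonal ✓; no waiver, service 1525 days ≥ 120 days ✓; age 52 ≥ 18 ✓ → eligible.
Floating Holidays — status seasonal ✗ (requires part-time) → not eligible.
Life Insurance — no waiver, service 1525 days < 5 years (≈1825 days) ✗ → not eligible.
Backup Childcare — status seasonal ✗ (requires part-time) → not eligible.
Pension Scheme — status seasonal ✓ (not excluded); no waiver, service 1525 days ≥ 120 days ✓; rating 1 < 4 ✗ → not eligible.

Stock Option Plan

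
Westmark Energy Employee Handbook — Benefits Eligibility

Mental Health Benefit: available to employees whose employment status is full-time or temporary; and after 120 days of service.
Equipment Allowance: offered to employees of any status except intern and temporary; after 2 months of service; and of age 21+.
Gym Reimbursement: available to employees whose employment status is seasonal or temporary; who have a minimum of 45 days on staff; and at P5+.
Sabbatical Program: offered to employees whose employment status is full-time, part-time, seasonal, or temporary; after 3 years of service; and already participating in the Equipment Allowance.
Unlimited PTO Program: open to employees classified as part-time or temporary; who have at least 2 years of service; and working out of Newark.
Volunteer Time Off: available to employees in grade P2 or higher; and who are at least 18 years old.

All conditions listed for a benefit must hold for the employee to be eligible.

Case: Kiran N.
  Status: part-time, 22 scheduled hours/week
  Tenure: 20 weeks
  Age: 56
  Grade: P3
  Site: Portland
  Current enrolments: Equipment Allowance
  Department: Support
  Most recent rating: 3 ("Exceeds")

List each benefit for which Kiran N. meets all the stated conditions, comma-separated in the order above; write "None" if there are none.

Mental Health Benefit — status part-time ✗ (requires full-time or temporary) → not eligible.
Equipment Allowance — status part-time ✓ (not excluded); service 20 weeks ≥ 2 months (≈60 days) ✓; age 56 ≥ 21 ✓ → eligible.
Gym Reimbursement — status part-time ✗ (requires seasonal or temporary) → not eligible.
Sabbatical Program — status part-time ✓; service 20 weeks < 3 years (≈1095 days) ✗ → not eligible.
Unlimited PTO Program — status part-time ✓; service 20 weeks < 2 years (≈730 days) ✗ → not eligible.
Volunteer Time Off — grade P3 ≥ P2 ✓; age 56 ≥ 18 ✓ → eligible.

Equipment Allowance, Volunteer Time Off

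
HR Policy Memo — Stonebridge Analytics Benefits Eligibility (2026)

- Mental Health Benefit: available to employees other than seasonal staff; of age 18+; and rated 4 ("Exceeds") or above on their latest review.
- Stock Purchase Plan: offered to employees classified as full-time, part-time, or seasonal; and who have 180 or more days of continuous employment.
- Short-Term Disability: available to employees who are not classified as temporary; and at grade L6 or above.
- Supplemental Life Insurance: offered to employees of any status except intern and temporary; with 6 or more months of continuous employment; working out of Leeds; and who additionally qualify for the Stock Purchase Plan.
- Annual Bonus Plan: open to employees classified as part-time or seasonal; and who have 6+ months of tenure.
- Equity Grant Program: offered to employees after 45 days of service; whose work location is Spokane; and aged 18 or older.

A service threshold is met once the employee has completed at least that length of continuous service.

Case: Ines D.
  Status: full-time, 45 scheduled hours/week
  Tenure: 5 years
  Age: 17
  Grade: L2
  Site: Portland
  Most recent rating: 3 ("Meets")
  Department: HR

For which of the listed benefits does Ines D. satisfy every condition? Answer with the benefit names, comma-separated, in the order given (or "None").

Mental Health Benefit — status full-time ✓ (not excluded); age 17 < 18 ✗ → not eligible.
Stock Purchase Plan — status full-time ✓; service 5 years ≥ 180 days ✓ → eligible.
Short-Term Disability — status full-time ✓ (not excluded); grade L2 < L6 ✗ → not eligible.
Supplemental Life Insurance — status full-time ✓ (not excluded); service 5 years ≥ 6 months (≈180 days) ✓; site Portland ✗ (not Leeds) → not eligible.
Annual Bonus Plan — status full-time ✗ (requires part-time or seasonal) → not eligible.
Equity Grant Program — service 5 years ≥ 45 days ✓; site Portland ✗ (not Spokane) → not eligible.

Stock Purchase Plan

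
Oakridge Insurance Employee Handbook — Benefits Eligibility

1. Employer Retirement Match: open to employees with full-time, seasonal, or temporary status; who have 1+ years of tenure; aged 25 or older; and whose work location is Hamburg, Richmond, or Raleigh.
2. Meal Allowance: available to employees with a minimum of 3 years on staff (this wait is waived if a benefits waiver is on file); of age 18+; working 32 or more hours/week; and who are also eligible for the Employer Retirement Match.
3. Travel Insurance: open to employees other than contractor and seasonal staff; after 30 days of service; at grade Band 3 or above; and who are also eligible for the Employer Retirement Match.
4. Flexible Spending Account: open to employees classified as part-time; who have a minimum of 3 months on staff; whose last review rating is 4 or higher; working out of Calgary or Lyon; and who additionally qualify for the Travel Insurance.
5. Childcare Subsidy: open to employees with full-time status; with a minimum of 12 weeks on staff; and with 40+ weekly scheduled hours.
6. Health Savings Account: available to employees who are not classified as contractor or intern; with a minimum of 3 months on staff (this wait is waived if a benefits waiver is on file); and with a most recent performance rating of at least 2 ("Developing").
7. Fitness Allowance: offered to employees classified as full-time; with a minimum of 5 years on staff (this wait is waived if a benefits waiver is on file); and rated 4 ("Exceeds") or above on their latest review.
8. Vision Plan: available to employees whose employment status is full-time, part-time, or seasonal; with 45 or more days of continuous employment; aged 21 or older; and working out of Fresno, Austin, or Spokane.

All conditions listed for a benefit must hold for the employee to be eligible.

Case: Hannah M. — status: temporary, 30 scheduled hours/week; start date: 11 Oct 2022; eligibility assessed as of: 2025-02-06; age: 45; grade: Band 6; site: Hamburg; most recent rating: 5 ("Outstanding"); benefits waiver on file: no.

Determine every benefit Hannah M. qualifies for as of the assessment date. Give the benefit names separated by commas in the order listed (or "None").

Employer Retirement Match, Travel Insurance, Health Savings Account

Service from 11 Oct 2022 to 2025-02-06: 849 days.
Employer Retirement Match — status temporary ✓; service 849 days ≥ 1 year (≈365 days) ✓; age 45 ≥ 25 ✓; site Hamburg ✓ → eligible.
Meal Allowance — no waiver, service 849 days < 3 years (≈1095 days) ✗ → not eligible.
Travel Insurance — status temporary ✓ (not excluded); service 849 days ≥ 30 days ✓; grade Band 6 ≥ Band 3 ✓; eligible for Employer Retirement Match ✓ → eligible.
Flexible Spending Account — status temporary ✗ (requires part-time) → not eligible.
Childcare Subsidy — status temporary ✗ (requires full-time) → not eligible.
Health Savings Account — status temporary ✓ (not excluded); no waiver, service 849 days ≥ 3 months (≈90 days) ✓; rating 5 ≥ 2 ✓ → eligible.
Fitness Allowance — status temporary ✗ (requires full-time) → not eligible.
Vision Plan — status temporary ✗ (requires full-time, part-time, or seasonal) → not eligible.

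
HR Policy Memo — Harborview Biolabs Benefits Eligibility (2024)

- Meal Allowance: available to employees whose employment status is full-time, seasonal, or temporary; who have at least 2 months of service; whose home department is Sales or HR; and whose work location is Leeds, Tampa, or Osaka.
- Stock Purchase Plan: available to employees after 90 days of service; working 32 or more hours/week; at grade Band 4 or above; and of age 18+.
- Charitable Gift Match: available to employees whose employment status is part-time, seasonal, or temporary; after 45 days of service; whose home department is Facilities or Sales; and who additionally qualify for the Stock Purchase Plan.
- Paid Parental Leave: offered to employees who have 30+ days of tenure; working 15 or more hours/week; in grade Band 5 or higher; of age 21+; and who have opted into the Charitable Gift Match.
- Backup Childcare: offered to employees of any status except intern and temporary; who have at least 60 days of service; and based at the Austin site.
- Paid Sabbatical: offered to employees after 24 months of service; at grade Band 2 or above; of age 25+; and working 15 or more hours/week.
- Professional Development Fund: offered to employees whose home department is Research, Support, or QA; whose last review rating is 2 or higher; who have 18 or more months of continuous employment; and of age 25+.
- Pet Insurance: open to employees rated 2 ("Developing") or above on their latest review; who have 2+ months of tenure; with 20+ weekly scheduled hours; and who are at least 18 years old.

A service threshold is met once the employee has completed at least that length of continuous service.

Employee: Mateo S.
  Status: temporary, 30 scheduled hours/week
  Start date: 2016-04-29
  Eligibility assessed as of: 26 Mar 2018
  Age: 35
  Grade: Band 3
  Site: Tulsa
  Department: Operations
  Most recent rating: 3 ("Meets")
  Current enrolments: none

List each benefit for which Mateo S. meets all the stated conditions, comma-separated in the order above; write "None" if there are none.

Pet Insurance

Service from 2016-04-29 to 26 Mar 2018: 696 days.
Meal Allowance — status temporary ✓; service 696 days ≥ 2 months (≈60 days) ✓; dept Operations ✗ → not eligible.
Stock Purchase Plan — service 696 days ≥ 90 days ✓; 30 hrs/wk < 32 ✗ → not eligible.
Charitable Gift Match — status temporary ✓; service 696 days ≥ 45 days ✓; dept Operations ✗ → not eligible.
Paid Parental Leave — service 696 days ≥ 30 days ✓; 30 hrs/wk ≥ 15 ✓; grade Band 3 < Band 5 ✗ → not eligible.
Backup Childcare — status temporary ✗ (excluded) → not eligible.
Paid Sabbatical — service 696 days < 24 months (≈720 days) ✗ → not eligible.
Professional Development Fund — dept Operations ✗ → not eligible.
Pet Insurance — rating 3 ≥ 2 ✓; service 696 days ≥ 2 months (≈60 days) ✓; 30 hrs/wk ≥ 20 ✓; age 35 ≥ 18 ✓ → eligible.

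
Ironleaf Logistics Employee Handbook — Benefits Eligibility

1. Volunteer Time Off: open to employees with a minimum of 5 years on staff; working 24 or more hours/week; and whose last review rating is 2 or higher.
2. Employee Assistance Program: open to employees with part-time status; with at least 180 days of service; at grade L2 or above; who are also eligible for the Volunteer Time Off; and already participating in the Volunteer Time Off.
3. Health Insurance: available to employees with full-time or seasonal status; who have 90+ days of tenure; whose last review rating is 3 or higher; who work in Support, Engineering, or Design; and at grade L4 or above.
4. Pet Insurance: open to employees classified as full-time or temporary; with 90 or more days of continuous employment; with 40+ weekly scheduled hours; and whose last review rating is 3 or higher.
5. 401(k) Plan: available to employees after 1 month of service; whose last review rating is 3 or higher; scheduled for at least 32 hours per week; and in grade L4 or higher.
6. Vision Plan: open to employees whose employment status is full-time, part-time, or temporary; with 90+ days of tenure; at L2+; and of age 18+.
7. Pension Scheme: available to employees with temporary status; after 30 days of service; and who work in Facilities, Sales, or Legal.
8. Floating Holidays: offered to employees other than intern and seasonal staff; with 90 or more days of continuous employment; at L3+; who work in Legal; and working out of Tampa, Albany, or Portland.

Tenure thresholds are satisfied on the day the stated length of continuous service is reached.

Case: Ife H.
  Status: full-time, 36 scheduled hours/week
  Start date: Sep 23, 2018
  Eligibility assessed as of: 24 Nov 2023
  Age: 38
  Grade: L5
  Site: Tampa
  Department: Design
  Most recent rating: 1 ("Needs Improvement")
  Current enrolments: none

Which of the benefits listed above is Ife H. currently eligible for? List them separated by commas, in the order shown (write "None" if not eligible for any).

Service from Sep 23, 2018 to 24 Nov 2023: 1888 days.
Volunteer Time Off — service 1888 days ≥ 5 years (≈1825 days) ✓; 36 hrs/wk ≥ 24 ✓; rating 1 < 2 ✗ → not eligible.
Employee Assistance Program — status full-time ✗ (requires part-time) → not eligible.
Health Insurance — status full-time ✓; service 1888 days ≥ 90 days ✓; rating 1 < 3 ✗ → not eligible.
Pet Insurance — status full-time ✓; service 1888 days ≥ 90 days ✓; 36 hrs/wk < 40 ✗ → not eligible.
401(k) Plan — service 1888 days ≥ 1 month (≈30 days) ✓; rating 1 < 3 ✗ → not eligible.
Vision Plan — status full-time ✓; service 1888 days ≥ 90 days ✓; grade L5 ≥ L2 ✓; age 38 ≥ 18 ✓ → eligible.
Pension Scheme — status full-time ✗ (requires temporary) → not eligible.
Floating Holidays — status full-time ✓ (not excluded); service 1888 days ≥ 90 days ✓; grade L5 ≥ L3 ✓; dept Design ✗ → not eligible.

Vision Plan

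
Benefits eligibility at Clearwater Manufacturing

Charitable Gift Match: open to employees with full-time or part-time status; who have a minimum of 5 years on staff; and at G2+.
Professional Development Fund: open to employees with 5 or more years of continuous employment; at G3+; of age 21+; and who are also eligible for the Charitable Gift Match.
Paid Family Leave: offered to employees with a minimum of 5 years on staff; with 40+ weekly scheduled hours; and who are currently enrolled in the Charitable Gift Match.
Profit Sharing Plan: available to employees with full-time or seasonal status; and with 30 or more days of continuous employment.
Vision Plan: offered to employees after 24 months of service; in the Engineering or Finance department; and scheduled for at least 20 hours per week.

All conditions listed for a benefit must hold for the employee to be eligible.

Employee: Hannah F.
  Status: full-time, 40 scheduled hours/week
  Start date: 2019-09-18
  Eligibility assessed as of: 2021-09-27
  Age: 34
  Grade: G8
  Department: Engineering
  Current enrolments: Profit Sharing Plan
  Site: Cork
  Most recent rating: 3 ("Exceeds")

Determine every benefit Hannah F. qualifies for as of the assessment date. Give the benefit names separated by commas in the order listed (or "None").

Profit Sharing Plan, Vision Plan

Service from 2019-09-18 to 2021-09-27: 740 days.
Charitable Gift Match — status full-time ✓; service 740 days < 5 years (≈1825 days) ✗ → not eligible.
Professional Development Fund — service 740 days < 5 years (≈1825 days) ✗ → not eligible.
Paid Family Leave — service 740 days < 5 years (≈1825 days) ✗ → not eligible.
Profit Sharing Plan — status full-time ✓; service 740 days ≥ 30 days ✓ → eligible.
Vision Plan — service 740 days ≥ 24 months (≈720 days) ✓; dept Engineering ✓; 40 hrs/wk ≥ 20 ✓ → eligible.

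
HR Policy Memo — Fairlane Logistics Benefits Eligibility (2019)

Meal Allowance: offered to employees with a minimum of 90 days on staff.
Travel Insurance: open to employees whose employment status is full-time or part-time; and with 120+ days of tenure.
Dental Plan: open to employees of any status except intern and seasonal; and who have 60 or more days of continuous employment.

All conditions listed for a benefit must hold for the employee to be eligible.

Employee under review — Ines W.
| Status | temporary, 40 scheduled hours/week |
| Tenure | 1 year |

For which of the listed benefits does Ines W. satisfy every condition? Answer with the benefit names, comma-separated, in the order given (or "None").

Meal Allowance, Dental Plan

Meal Allowance — service 1 year ≥ 90 days ✓ → eligible.
Travel Insurance — status temporary ✗ (requires full-time or part-time) → not eligible.
Dental Plan — status temporary ✓ (not excluded); service 1 year ≥ 60 days ✓ → eligible.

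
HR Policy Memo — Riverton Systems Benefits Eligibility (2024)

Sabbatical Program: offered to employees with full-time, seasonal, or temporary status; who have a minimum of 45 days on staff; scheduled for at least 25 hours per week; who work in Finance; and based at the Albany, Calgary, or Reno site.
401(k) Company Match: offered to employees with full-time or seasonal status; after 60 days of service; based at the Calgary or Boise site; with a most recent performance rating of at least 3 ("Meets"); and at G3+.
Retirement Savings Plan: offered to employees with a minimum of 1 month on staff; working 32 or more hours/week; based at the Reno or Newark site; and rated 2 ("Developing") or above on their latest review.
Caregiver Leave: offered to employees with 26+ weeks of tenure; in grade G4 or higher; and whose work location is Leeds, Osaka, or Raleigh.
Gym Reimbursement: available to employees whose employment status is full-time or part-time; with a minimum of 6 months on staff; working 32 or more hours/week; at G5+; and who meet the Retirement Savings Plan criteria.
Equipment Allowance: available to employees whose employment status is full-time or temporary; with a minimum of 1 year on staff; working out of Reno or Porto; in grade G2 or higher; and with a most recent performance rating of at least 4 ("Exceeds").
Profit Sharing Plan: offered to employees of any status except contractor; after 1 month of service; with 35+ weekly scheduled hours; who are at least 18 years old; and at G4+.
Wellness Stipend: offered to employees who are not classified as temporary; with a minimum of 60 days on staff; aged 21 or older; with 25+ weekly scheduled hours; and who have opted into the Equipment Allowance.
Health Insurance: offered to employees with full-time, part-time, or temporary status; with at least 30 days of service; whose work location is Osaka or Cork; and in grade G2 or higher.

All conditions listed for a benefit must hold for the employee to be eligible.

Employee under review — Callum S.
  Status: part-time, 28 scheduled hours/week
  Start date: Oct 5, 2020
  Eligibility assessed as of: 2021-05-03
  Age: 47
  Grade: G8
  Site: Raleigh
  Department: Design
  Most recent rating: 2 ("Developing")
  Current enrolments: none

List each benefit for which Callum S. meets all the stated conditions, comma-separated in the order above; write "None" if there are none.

Service from Oct 5, 2020 to 2021-05-03: 210 days.
Sabbatical Program — status part-time ✗ (requires full-time, seasonal, or temporary) → not eligible.
401(k) Company Match — status part-time ✗ (requires full-time or seasonal) → not eligible.
Retirement Savings Plan — service 210 days ≥ 1 month (≈30 days) ✓; 28 hrs/wk < 32 ✗ → not eligible.
Caregiver Leave — service 210 days ≥ 26 weeks (≈182 days) ✓; grade G8 ≥ G4 ✓; site Raleigh ✓ → eligible.
Gym Reimbursement — status part-time ✓; service 210 days ≥ 6 months (≈180 days) ✓; 28 hrs/wk < 32 ✗ → not eligible.
Equipment Allowance — status part-time ✗ (requires full-time or temporary) → not eligible.
Profit Sharing Plan — status part-time ✓ (not excluded); service 210 days ≥ 1 month (≈30 days) ✓; 28 hrs/wk < 35 ✗ → not eligible.
Wellness Stipend — status part-time ✓ (not excluded); service 210 days ≥ 60 days ✓; age 47 ≥ 21 ✓; 28 hrs/wk ≥ 25 ✓; not enrolled in Equipment Allowance ✗ → not eligible.
Health Insurance — status part-time ✓; service 210 days ≥ 30 days ✓; site Raleigh ✗ (not Osaka or Cork) → not eligible.

Caregiver Leave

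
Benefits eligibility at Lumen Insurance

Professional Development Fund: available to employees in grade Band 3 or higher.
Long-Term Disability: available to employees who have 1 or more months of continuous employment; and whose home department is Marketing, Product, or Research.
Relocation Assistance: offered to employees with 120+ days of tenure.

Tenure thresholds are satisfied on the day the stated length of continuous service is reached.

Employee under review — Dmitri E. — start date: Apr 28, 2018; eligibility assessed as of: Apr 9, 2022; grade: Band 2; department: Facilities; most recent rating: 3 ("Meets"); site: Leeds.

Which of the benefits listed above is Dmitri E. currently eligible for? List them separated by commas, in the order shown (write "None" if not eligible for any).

Service from Apr 28, 2018 to Apr 9, 2022: 1442 days.
Professional Development Fund — grade Band 2 < Band 3 ✗ → not eligible.
Long-Term Disability — service 1442 days ≥ 1 month (≈30 days) ✓; dept Facilities ✗ → not eligible.
Relocation Assistance — service 1442 days ≥ 120 days ✓ → eligible.

Relocation Assistance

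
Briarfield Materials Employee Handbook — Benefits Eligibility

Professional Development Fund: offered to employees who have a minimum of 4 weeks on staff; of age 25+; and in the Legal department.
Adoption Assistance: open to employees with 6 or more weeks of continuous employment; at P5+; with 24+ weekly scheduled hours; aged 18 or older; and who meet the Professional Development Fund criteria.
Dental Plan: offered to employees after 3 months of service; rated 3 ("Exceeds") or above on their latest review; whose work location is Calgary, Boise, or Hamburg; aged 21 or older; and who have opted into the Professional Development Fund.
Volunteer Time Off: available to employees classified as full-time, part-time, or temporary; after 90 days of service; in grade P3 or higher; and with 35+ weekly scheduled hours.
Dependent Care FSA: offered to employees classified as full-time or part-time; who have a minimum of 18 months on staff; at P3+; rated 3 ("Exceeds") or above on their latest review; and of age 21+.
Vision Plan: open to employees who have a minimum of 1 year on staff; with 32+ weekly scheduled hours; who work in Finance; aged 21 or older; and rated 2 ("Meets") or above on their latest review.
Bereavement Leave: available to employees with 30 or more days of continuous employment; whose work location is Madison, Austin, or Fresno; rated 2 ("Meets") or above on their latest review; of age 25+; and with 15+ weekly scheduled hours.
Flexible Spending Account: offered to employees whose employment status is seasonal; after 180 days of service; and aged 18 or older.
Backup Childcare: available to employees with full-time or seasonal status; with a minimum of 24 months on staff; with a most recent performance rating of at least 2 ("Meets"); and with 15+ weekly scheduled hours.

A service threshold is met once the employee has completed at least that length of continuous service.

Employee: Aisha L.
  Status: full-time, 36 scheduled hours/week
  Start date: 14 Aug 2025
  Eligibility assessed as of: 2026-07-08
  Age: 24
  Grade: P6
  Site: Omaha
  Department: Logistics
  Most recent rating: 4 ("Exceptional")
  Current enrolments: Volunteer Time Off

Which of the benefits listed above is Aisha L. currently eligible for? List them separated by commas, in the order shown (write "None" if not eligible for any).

Volunteer Time Off

Service from 14 Aug 2025 to 2026-07-08: 328 days.
Professional Development Fund — service 328 days ≥ 4 weeks (≈28 days) ✓; age 24 < 25 ✗ → not eligible.
Adoption Assistance — service 328 days ≥ 6 weeks (≈42 days) ✓; grade P6 ≥ P5 ✓; 36 hrs/wk ≥ 24 ✓; age 24 ≥ 18 ✓; not eligible for Professional Development Fund ✗ → not eligible.
Dental Plan — service 328 days ≥ 3 months (≈90 days) ✓; rating 4 ≥ 3 ✓; site Omaha ✗ (not Calgary, Boise, or Hamburg) → not eligible.
Volunteer Time Off — status full-time ✓; service 328 days ≥ 90 days ✓; grade P6 ≥ P3 ✓; 36 hrs/wk ≥ 35 ✓ → eligible.
Dependent Care FSA — status full-time ✓; service 328 days < 18 months (≈540 days) ✗ → not eligible.
Vision Plan — service 328 days < 1 year (≈365 days) ✗ → not eligible.
Bereavement Leave — service 328 days ≥ 30 days ✓; site Omaha ✗ (not Madison, Austin, or Fresno) → not eligible.
Flexible Spending Account — status full-time ✗ (requires seasonal) → not eligible.
Backup Childcare — status full-time ✓; service 328 days < 24 months (≈720 days) ✗ → not eligible.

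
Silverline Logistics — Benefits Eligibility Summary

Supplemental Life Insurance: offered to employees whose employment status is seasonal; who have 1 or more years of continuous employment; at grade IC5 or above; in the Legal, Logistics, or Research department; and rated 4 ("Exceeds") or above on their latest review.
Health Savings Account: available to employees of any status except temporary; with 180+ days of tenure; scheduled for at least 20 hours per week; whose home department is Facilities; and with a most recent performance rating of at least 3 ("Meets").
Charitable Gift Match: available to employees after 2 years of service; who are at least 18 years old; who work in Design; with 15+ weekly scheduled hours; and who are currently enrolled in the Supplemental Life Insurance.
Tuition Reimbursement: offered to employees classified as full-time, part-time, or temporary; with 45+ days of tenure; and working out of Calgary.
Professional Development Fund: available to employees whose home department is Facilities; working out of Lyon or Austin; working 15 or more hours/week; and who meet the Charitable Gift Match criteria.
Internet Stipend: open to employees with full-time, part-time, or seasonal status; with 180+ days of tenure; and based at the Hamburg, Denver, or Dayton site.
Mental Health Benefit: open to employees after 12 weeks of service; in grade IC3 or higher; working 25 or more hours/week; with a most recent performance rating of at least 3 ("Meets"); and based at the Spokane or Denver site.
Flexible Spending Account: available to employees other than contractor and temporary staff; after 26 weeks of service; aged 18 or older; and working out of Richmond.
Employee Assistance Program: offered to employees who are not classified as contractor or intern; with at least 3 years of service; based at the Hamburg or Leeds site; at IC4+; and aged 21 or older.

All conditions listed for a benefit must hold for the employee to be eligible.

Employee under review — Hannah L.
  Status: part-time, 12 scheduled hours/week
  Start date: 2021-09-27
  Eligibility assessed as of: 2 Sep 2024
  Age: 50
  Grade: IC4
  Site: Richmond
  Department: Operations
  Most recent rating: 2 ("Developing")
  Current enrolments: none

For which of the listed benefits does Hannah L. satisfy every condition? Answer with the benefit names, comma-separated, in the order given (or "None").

Flexible Spending Account

Service from 2021-09-27 to 2 Sep 2024: 1071 days.
Supplemental Life Insurance — status part-time ✗ (requires seasonal) → not eligible.
Health Savings Account — status part-time ✓ (not excluded); service 1071 days ≥ 180 days ✓; 12 hrs/wk < 20 ✗ → not eligible.
Charitable Gift Match — service 1071 days ≥ 2 years (≈730 days) ✓; age 50 ≥ 18 ✓; dept Operations ✗ → not eligible.
Tuition Reimbursement — status part-time ✓; service 1071 days ≥ 45 days ✓; site Richmond ✗ (not Calgary) → not eligible.
Professional Development Fund — dept Operations ✗ → not eligible.
Internet Stipend — status part-time ✓; service 1071 days ≥ 180 days ✓; site Richmond ✗ (not Hamburg, Denver, or Dayton) → not eligible.
Mental Health Benefit — service 1071 days ≥ 12 weeks (≈84 days) ✓; grade IC4 ≥ IC3 ✓; 12 hrs/wk < 25 ✗ → not eligible.
Flexible Spending Account — status part-time ✓ (not excluded); service 1071 days ≥ 26 weeks (≈182 days) ✓; age 50 ≥ 18 ✓; site Richmond ✓ → eligible.
Employee Assistance Program — status part-time ✓ (not excluded); service 1071 days < 3 years (≈1095 days) ✗ → not eligible.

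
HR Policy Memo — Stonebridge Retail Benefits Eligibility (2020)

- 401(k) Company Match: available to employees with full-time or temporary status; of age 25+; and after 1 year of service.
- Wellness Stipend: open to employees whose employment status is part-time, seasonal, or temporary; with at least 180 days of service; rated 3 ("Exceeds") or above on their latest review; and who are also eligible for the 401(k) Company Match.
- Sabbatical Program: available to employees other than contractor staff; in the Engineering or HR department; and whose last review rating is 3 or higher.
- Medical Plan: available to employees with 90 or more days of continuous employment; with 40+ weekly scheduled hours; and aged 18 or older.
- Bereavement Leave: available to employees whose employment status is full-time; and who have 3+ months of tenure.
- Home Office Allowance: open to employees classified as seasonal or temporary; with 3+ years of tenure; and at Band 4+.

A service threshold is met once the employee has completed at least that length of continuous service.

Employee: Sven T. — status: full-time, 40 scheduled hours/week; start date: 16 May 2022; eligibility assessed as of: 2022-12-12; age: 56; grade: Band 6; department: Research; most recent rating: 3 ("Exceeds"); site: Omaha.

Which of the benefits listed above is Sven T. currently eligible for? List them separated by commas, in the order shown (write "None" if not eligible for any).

Service from 16 May 2022 to 2022-12-12: 210 days.
401(k) Company Match — status full-time ✓; age 56 ≥ 25 ✓; service 210 days < 1 year (≈365 days) ✗ → not eligible.
Wellness Stipend — status full-time ✗ (requires part-time, seasonal, or temporary) → not eligible.
Sabbatical Program — status full-time ✓ (not excluded); dept Research ✗ → not eligible.
Medical Plan — service 210 days ≥ 90 days ✓; 40 hrs/wk ≥ 40 ✓; age 56 ≥ 18 ✓ → eligible.
Bereavement Leave — status full-time ✓; service 210 days ≥ 3 months (≈90 days) ✓ → eligible.
Home Office Allowance — status full-time ✗ (requires seasonal or temporary) → not eligible.

Medical Plan, Bereavement Leave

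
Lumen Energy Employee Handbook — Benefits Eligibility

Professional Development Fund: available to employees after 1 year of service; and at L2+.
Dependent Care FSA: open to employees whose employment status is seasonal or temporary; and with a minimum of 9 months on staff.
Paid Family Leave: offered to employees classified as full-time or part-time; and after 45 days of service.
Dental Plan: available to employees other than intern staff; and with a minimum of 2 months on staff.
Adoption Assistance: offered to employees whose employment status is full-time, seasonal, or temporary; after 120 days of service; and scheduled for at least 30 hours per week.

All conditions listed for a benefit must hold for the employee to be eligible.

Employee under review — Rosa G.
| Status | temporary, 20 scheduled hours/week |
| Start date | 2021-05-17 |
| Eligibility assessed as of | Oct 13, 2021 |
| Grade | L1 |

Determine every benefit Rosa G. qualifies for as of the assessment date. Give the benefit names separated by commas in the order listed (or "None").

Dental Plan

Service from 2021-05-17 to Oct 13, 2021: 149 days.
Professional Development Fund — service 149 days < 1 year (≈365 days) ✗ → not eligible.
Dependent Care FSA — status temporary ✓; service 149 days < 9 months (≈270 days) ✗ → not eligible.
Paid Family Leave — status temporary ✗ (requires full-time or part-time) → not eligible.
Dental Plan — status temporary ✓ (not excluded); service 149 days ≥ 2 months (≈60 days) ✓ → eligible.
Adoption Assistance — status temporary ✓; service 149 days ≥ 120 days ✓; 20 hrs/wk < 30 ✗ → not eligible.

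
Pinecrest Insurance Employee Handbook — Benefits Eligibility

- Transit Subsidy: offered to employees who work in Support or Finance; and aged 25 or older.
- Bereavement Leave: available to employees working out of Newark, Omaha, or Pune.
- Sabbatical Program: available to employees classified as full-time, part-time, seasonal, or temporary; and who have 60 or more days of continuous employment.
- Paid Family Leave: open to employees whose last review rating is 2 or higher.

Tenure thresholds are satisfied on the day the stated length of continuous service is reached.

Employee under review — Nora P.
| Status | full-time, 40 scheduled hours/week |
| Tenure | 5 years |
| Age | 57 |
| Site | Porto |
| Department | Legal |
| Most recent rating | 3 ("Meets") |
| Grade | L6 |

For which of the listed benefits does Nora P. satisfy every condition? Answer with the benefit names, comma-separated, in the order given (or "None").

Transit Subsidy — dept Legal ✗ → not eligible.
Bereavement Leave — site Porto ✗ (not Newark, Omaha, or Pune) → not eligible.
Sabbatical Program — status full-time ✓; service 5 years ≥ 60 days ✓ → eligible.
Paid Family Leave — rating 3 ≥ 2 ✓ → eligible.

Sabbatical Program, Paid Family Leave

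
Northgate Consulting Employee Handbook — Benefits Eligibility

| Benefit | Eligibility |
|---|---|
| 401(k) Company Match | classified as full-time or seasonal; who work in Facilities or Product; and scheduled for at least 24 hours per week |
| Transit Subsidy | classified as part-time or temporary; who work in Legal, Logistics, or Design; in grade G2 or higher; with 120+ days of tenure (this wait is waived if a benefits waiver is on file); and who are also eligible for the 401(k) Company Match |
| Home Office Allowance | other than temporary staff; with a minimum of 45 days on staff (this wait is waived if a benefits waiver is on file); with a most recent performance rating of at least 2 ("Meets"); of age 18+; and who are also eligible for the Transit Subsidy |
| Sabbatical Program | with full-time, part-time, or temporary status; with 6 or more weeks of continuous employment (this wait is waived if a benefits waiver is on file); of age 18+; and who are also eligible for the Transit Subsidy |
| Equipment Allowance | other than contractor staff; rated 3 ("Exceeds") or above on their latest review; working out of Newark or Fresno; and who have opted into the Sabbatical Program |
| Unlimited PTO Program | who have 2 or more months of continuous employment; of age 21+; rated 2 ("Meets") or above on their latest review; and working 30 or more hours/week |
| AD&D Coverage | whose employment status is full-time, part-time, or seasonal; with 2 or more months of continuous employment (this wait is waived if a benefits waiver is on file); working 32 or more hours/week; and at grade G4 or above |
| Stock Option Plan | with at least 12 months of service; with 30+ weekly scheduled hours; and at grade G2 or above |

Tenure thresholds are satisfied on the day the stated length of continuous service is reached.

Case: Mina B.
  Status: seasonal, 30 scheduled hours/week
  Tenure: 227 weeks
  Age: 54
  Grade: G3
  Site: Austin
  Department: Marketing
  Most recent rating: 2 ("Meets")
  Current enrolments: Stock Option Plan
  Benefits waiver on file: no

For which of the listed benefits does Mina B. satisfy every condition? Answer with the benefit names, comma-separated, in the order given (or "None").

401(k) Company Match — status seasonal ✓; dept Marketing ✗ → not eligible.
Transit Subsidy — status seasonal ✗ (requires part-time or temporary) → not eligible.
Home Office Allowance — status seasonal ✓ (not excluded); no waiver, service 227 weeks ≥ 45 days ✓; rating 2 ≥ 2 ✓; age 54 ≥ 18 ✓; not eligible for Transit Subsidy ✗ → not eligible.
Sabbatical Program — status seasonal ✗ (requires full-time, part-time, or temporary) → not eligible.
Equipment Allowance — status seasonal ✓ (not excluded); rating 2 < 3 ✗ → not eligible.
Unlimited PTO Program — service 227 weeks ≥ 2 months (≈60 days) ✓; age 54 ≥ 21 ✓; rating 2 ≥ 2 ✓; 30 hrs/wk ≥ 30 ✓ → eligible.
AD&D Coverage — status seasonal ✓; no waiver, service 227 weeks ≥ 2 months (≈60 days) ✓; 30 hrs/wk < 32 ✗ → not eligible.
Stock Option Plan — service 227 weeks ≥ 12 months (≈360 days) ✓; 30 hrs/wk ≥ 30 ✓; grade G3 ≥ G2 ✓ → eligible.

Unlimited PTO Program, Stock Option Plan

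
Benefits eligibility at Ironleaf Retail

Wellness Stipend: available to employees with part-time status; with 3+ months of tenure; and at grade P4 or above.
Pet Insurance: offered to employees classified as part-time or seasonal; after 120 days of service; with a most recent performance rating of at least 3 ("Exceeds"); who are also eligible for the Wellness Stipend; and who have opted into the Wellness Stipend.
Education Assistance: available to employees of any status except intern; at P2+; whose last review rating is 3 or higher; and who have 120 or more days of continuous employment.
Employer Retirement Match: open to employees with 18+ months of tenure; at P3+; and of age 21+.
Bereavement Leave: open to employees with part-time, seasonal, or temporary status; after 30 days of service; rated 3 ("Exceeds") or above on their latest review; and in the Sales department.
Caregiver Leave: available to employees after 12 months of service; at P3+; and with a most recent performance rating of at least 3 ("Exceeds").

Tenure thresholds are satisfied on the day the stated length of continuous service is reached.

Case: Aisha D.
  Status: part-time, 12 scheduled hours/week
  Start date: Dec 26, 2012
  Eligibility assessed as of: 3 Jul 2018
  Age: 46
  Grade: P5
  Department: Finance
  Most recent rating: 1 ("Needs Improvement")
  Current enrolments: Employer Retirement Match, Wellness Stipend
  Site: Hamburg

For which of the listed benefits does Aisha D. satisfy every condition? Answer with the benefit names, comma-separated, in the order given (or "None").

Service from Dec 26, 2012 to 3 Jul 2018: 2015 days.
Wellness Stipend — status part-time ✓; service 2015 days ≥ 3 months (≈90 days) ✓; grade P5 ≥ P4 ✓ → eligible.
Pet Insurance — status part-time ✓; service 2015 days ≥ 120 days ✓; rating 1 < 3 ✗ → not eligible.
Education Assistance — status part-time ✓ (not excluded); grade P5 ≥ P2 ✓; rating 1 < 3 ✗ → not eligible.
Employer Retirement Match — service 2015 days ≥ 18 months (≈540 days) ✓; grade P5 ≥ P3 ✓; age 46 ≥ 21 ✓ → eligible.
Bereavement Leave — status part-time ✓; service 2015 days ≥ 30 days ✓; rating 1 < 3 ✗ → not eligible.
Caregiver Leave — service 2015 days ≥ 12 months (≈360 days) ✓; grade P5 ≥ P3 ✓; rating 1 < 3 ✗ → not eligible.

Wellness Stipend, Employer Retirement Match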